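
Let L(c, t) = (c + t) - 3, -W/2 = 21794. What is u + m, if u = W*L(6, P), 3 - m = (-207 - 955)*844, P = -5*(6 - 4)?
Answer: 1285847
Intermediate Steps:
P = -10 (P = -5*2 = -10)
W = -43588 (W = -2*21794 = -43588)
L(c, t) = -3 + c + t
m = 980731 (m = 3 - (-207 - 955)*844 = 3 - (-1162)*844 = 3 - 1*(-980728) = 3 + 980728 = 980731)
u = 305116 (u = -43588*(-3 + 6 - 10) = -43588*(-7) = 305116)
u + m = 305116 + 980731 = 1285847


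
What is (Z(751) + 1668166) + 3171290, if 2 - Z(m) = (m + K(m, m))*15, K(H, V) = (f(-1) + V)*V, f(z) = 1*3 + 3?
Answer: -3699412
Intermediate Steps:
f(z) = 6 (f(z) = 3 + 3 = 6)
K(H, V) = V*(6 + V) (K(H, V) = (6 + V)*V = V*(6 + V))
Z(m) = 2 - 15*m - 15*m*(6 + m) (Z(m) = 2 - (m + m*(6 + m))*15 = 2 - (15*m + 15*m*(6 + m)) = 2 + (-15*m - 15*m*(6 + m)) = 2 - 15*m - 15*m*(6 + m))
(Z(751) + 1668166) + 3171290 = ((2 - 105*751 - 15*751**2) + 1668166) + 3171290 = ((2 - 78855 - 15*564001) + 1668166) + 3171290 = ((2 - 78855 - 8460015) + 1668166) + 3171290 = (-8538868 + 1668166) + 3171290 = -6870702 + 3171290 = -3699412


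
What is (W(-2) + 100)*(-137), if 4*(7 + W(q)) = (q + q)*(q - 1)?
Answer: -13152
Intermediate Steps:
W(q) = -7 + q*(-1 + q)/2 (W(q) = -7 + ((q + q)*(q - 1))/4 = -7 + ((2*q)*(-1 + q))/4 = -7 + (2*q*(-1 + q))/4 = -7 + q*(-1 + q)/2)
(W(-2) + 100)*(-137) = ((-7 + (½)*(-2)² - ½*(-2)) + 100)*(-137) = ((-7 + (½)*4 + 1) + 100)*(-137) = ((-7 + 2 + 1) + 100)*(-137) = (-4 + 100)*(-137) = 96*(-137) = -13152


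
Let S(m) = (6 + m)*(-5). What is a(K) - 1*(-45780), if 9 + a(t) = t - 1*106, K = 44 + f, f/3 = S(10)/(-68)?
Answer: 777113/17 ≈ 45713.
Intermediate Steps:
S(m) = -30 - 5*m
f = 60/17 (f = 3*((-30 - 5*10)/(-68)) = 3*((-30 - 50)*(-1/68)) = 3*(-80*(-1/68)) = 3*(20/17) = 60/17 ≈ 3.5294)
K = 808/17 (K = 44 + 60/17 = 808/17 ≈ 47.529)
a(t) = -115 + t (a(t) = -9 + (t - 1*106) = -9 + (t - 106) = -9 + (-106 + t) = -115 + t)
a(K) - 1*(-45780) = (-115 + 808/17) - 1*(-45780) = -1147/17 + 45780 = 777113/17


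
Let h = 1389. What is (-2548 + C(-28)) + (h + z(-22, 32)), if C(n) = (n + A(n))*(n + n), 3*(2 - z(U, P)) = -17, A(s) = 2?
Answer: 914/3 ≈ 304.67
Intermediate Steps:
z(U, P) = 23/3 (z(U, P) = 2 - ⅓*(-17) = 2 + 17/3 = 23/3)
C(n) = 2*n*(2 + n) (C(n) = (n + 2)*(n + n) = (2 + n)*(2*n) = 2*n*(2 + n))
(-2548 + C(-28)) + (h + z(-22, 32)) = (-2548 + 2*(-28)*(2 - 28)) + (1389 + 23/3) = (-2548 + 2*(-28)*(-26)) + 4190/3 = (-2548 + 1456) + 4190/3 = -1092 + 4190/3 = 914/3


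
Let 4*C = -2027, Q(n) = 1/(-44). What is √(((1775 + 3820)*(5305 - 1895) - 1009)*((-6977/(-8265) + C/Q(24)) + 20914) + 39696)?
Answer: 2*√14078618736805321545/8265 ≈ 9.0796e+5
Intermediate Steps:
Q(n) = -1/44
C = -2027/4 (C = (¼)*(-2027) = -2027/4 ≈ -506.75)
√(((1775 + 3820)*(5305 - 1895) - 1009)*((-6977/(-8265) + C/Q(24)) + 20914) + 39696) = √(((1775 + 3820)*(5305 - 1895) - 1009)*((-6977/(-8265) - 2027/(4*(-1/44))) + 20914) + 39696) = √((5595*3410 - 1009)*((-6977*(-1/8265) - 2027/4*(-44)) + 20914) + 39696) = √((19078950 - 1009)*((6977/8265 + 22297) + 20914) + 39696) = √(19077941*(184291682/8265 + 20914) + 39696) = √(19077941*(357145892/8265) + 39696) = √(6813608255968372/8265 + 39696) = √(6813608584055812/8265) = 2*√14078618736805321545/8265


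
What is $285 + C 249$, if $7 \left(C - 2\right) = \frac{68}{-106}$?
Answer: $\frac{282027}{371} \approx 760.18$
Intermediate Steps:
$C = \frac{708}{371}$ ($C = 2 + \frac{68 \frac{1}{-106}}{7} = 2 + \frac{68 \left(- \frac{1}{106}\right)}{7} = 2 + \frac{1}{7} \left(- \frac{34}{53}\right) = 2 - \frac{34}{371} = \frac{708}{371} \approx 1.9084$)
$285 + C 249 = 285 + \frac{708}{371} \cdot 249 = 285 + \frac{176292}{371} = \frac{282027}{371}$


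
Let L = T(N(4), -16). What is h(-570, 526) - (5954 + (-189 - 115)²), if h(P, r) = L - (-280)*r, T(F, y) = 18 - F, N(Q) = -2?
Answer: 48930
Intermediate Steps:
L = 20 (L = 18 - 1*(-2) = 18 + 2 = 20)
h(P, r) = 20 + 280*r (h(P, r) = 20 - (-280)*r = 20 + 280*r)
h(-570, 526) - (5954 + (-189 - 115)²) = (20 + 280*526) - (5954 + (-189 - 115)²) = (20 + 147280) - (5954 + (-304)²) = 147300 - (5954 + 92416) = 147300 - 1*98370 = 147300 - 98370 = 48930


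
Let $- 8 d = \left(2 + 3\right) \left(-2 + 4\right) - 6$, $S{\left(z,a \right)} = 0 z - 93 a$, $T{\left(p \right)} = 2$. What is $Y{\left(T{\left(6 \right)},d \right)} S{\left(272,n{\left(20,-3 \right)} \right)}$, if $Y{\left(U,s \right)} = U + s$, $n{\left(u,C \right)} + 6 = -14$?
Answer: $2790$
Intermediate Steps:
$n{\left(u,C \right)} = -20$ ($n{\left(u,C \right)} = -6 - 14 = -20$)
$S{\left(z,a \right)} = - 93 a$ ($S{\left(z,a \right)} = 0 - 93 a = - 93 a$)
$d = - \frac{1}{2}$ ($d = - \frac{\left(2 + 3\right) \left(-2 + 4\right) - 6}{8} = - \frac{5 \cdot 2 - 6}{8} = - \frac{10 - 6}{8} = \left(- \frac{1}{8}\right) 4 = - \frac{1}{2} \approx -0.5$)
$Y{\left(T{\left(6 \right)},d \right)} S{\left(272,n{\left(20,-3 \right)} \right)} = \left(2 - \frac{1}{2}\right) \left(\left(-93\right) \left(-20\right)\right) = \frac{3}{2} \cdot 1860 = 2790$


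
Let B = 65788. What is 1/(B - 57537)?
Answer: 1/8251 ≈ 0.00012120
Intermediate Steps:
1/(B - 57537) = 1/(65788 - 57537) = 1/8251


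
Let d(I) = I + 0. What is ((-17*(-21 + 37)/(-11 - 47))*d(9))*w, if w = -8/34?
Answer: -288/29 ≈ -9.9310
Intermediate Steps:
d(I) = I
w = -4/17 (w = -8*1/34 = -4/17 ≈ -0.23529)
((-17*(-21 + 37)/(-11 - 47))*d(9))*w = (-17*(-21 + 37)/(-11 - 47)*9)*(-4/17) = (-17/((-58/16))*9)*(-4/17) = (-17/((-58*1/16))*9)*(-4/17) = (-17/(-29/8)*9)*(-4/17) = (-17*(-8/29)*9)*(-4/17) = ((136/29)*9)*(-4/17) = (1224/29)*(-4/17) = -288/29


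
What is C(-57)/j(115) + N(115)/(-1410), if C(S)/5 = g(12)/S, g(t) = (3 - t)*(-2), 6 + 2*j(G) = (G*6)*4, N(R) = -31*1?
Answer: 85417/4098870 ≈ 0.020839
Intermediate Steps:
N(R) = -31
j(G) = -3 + 12*G (j(G) = -3 + ((G*6)*4)/2 = -3 + ((6*G)*4)/2 = -3 + (24*G)/2 = -3 + 12*G)
g(t) = -6 + 2*t
C(S) = 90/S (C(S) = 5*((-6 + 2*12)/S) = 5*((-6 + 24)/S) = 5*(18/S) = 90/S)
C(-57)/j(115) + N(115)/(-1410) = (90/(-57))/(-3 + 12*115) - 31/(-1410) = (90*(-1/57))/(-3 + 1380) - 31*(-1/1410) = -30/19/1377 + 31/1410 = -30/19*1/1377 + 31/1410 = -10/8721 + 31/1410 = 85417/4098870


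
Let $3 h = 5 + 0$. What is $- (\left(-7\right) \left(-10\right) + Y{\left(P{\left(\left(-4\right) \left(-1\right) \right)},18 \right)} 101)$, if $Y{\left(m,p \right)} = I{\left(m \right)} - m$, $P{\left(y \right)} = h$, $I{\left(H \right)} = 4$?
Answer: $- \frac{917}{3} \approx -305.67$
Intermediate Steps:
$h = \frac{5}{3}$ ($h = \frac{5 + 0}{3} = \frac{1}{3} \cdot 5 = \frac{5}{3} \approx 1.6667$)
$P{\left(y \right)} = \frac{5}{3}$
$Y{\left(m,p \right)} = 4 - m$
$- (\left(-7\right) \left(-10\right) + Y{\left(P{\left(\left(-4\right) \left(-1\right) \right)},18 \right)} 101) = - (\left(-7\right) \left(-10\right) + \left(4 - \frac{5}{3}\right) 101) = - (70 + \left(4 - \frac{5}{3}\right) 101) = - (70 + \frac{7}{3} \cdot 101) = - (70 + \frac{707}{3}) = \left(-1\right) \frac{917}{3} = - \frac{917}{3}$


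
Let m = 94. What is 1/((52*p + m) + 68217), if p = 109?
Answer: 1/73979 ≈ 1.3517e-5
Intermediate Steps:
1/((52*p + m) + 68217) = 1/((52*109 + 94) + 68217) = 1/((5668 + 94) + 68217) = 1/(5762 + 68217) = 1/73979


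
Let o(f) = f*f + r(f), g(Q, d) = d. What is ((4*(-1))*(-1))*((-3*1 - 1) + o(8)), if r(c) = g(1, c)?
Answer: 272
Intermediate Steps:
r(c) = c
o(f) = f + f² (o(f) = f*f + f = f² + f = f + f²)
((4*(-1))*(-1))*((-3*1 - 1) + o(8)) = ((4*(-1))*(-1))*((-3*1 - 1) + 8*(1 + 8)) = (-4*(-1))*((-3 - 1) + 8*9) = 4*(-4 + 72) = 4*68 = 272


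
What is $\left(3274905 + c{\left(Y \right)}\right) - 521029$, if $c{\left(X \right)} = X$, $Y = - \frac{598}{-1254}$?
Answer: $\frac{1726680551}{627} \approx 2.7539 \cdot 10^{6}$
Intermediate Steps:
$Y = \frac{299}{627}$ ($Y = \left(-598\right) \left(- \frac{1}{1254}\right) = \frac{299}{627} \approx 0.47687$)
$\left(3274905 + c{\left(Y \right)}\right) - 521029 = \left(3274905 + \frac{299}{627}\right) - 521029 = \frac{2053365734}{627} - 521029 = \frac{1726680551}{627}$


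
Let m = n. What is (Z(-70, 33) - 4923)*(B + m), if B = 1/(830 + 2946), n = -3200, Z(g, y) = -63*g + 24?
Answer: 5908684311/3776 ≈ 1.5648e+6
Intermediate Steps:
Z(g, y) = 24 - 63*g
m = -3200
B = 1/3776 ≈ 0.00026483
(Z(-70, 33) - 4923)*(B + m) = ((24 - 63*(-70)) - 4923)*(1/3776 - 3200) = ((24 + 4410) - 4923)*(-12083199/3776) = (4434 - 4923)*(-12083199/3776) = -489*(-12083199/3776) = 5908684311/3776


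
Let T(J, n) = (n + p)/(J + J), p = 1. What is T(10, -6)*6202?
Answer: -3101/2 ≈ -1550.5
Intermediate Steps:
T(J, n) = (1 + n)/(2*J) (T(J, n) = (n + 1)/(J + J) = (1 + n)/((2*J)) = (1 + n)*(1/(2*J)) = (1 + n)/(2*J))
T(10, -6)*6202 = ((1/2)*(1 - 6)/10)*6202 = ((1/2)*(1/10)*(-5))*6202 = -1/4*6202 = -3101/2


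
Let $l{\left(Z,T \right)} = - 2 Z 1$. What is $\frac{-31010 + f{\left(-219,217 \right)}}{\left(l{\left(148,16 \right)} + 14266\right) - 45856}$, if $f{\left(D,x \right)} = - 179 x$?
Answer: $\frac{69853}{31886} \approx 2.1907$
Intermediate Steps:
$l{\left(Z,T \right)} = - 2 Z$
$\frac{-31010 + f{\left(-219,217 \right)}}{\left(l{\left(148,16 \right)} + 14266\right) - 45856} = \frac{-31010 - 38843}{\left(\left(-2\right) 148 + 14266\right) - 45856} = \frac{-31010 - 38843}{\left(-296 + 14266\right) - 45856} = - \frac{69853}{13970 - 45856} = - \frac{69853}{-31886} = \left(-69853\right) \left(- \frac{1}{31886}\right) = \frac{69853}{31886}$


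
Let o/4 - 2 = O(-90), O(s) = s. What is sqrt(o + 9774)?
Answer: sqrt(9422) ≈ 97.067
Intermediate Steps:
o = -352 (o = 8 + 4*(-90) = 8 - 360 = -352)
sqrt(o + 9774) = sqrt(-352 + 9774) = sqrt(9422)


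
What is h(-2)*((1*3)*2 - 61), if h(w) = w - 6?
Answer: 440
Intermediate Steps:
h(w) = -6 + w
h(-2)*((1*3)*2 - 61) = (-6 - 2)*((1*3)*2 - 61) = -8*(3*2 - 61) = -8*(6 - 61) = -8*(-55) = 440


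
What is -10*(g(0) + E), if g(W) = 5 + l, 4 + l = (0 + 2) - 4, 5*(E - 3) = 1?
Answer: -22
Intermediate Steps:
E = 16/5 (E = 3 + (⅕)*1 = 3 + ⅕ = 16/5 ≈ 3.2000)
l = -6 (l = -4 + ((0 + 2) - 4) = -4 + (2 - 4) = -4 - 2 = -6)
g(W) = -1 (g(W) = 5 - 6 = -1)
-10*(g(0) + E) = -10*(-1 + 16/5) = -10*11/5 = -22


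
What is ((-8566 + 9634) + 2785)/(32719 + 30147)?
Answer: 3853/62866 ≈ 0.061289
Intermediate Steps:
((-8566 + 9634) + 2785)/(32719 + 30147) = (1068 + 2785)/62866 = 3853*(1/62866) = 3853/62866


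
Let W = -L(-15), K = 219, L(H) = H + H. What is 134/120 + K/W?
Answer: 101/12 ≈ 8.4167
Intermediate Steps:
L(H) = 2*H
W = 30 (W = -2*(-15) = -1*(-30) = 30)
134/120 + K/W = 134/120 + 219/30 = 134*(1/120) + 219*(1/30) = 67/60 + 73/10 = 101/12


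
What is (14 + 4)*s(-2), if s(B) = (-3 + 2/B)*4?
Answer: -288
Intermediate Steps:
s(B) = -12 + 8/B
(14 + 4)*s(-2) = (14 + 4)*(-12 + 8/(-2)) = 18*(-12 + 8*(-1/2)) = 18*(-12 - 4) = 18*(-16) = -288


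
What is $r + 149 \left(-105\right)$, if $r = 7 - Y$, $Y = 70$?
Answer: $-15708$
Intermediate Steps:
$r = -63$ ($r = 7 - 70 = -63$)
$r + 149 \left(-105\right) = -63 + 149 \left(-105\right) = -63 - 15645 = -15708$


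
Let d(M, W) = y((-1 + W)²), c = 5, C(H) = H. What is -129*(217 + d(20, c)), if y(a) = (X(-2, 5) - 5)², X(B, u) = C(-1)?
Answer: -32637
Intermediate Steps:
X(B, u) = -1
y(a) = 36 (y(a) = (-1 - 5)² = (-6)² = 36)
d(M, W) = 36
-129*(217 + d(20, c)) = -129*(217 + 36) = -129*253 = -32637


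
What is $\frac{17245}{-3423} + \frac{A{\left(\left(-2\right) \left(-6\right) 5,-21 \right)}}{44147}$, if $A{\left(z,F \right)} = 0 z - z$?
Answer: $- \frac{761520395}{151115181} \approx -5.0393$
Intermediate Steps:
$A{\left(z,F \right)} = - z$ ($A{\left(z,F \right)} = 0 - z = - z$)
$\frac{17245}{-3423} + \frac{A{\left(\left(-2\right) \left(-6\right) 5,-21 \right)}}{44147} = \frac{17245}{-3423} + \frac{\left(-1\right) \left(-2\right) \left(-6\right) 5}{44147} = 17245 \left(- \frac{1}{3423}\right) + - 12 \cdot 5 \cdot \frac{1}{44147} = - \frac{17245}{3423} + \left(-1\right) 60 \cdot \frac{1}{44147} = - \frac{17245}{3423} - \frac{60}{44147} = - \frac{761520395}{151115181}$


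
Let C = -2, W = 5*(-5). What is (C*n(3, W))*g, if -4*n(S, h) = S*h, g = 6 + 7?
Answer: -975/2 ≈ -487.50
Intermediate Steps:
g = 13
W = -25
n(S, h) = -S*h/4
(C*n(3, W))*g = -(-1)*3*(-25)/2*13 = -2*75/4*13 = -75/2*13 = -975/2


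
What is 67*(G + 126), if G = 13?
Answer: 9313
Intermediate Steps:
67*(G + 126) = 67*(13 + 126) = 67*139 = 9313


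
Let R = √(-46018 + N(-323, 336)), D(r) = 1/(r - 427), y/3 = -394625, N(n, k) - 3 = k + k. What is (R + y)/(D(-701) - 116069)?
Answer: 32571000/3193313 - 1128*I*√45343/130925833 ≈ 10.2 - 0.0018346*I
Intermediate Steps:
N(n, k) = 3 + 2*k (N(n, k) = 3 + (k + k) = 3 + 2*k)
y = -1183875 (y = 3*(-394625) = -1183875)
D(r) = 1/(-427 + r)
R = I*√45343 (R = √(-46018 + (3 + 2*336)) = √(-46018 + (3 + 672)) = √(-46018 + 675) = √(-45343) = I*√45343 ≈ 212.94*I)
(R + y)/(D(-701) - 116069) = (I*√45343 - 1183875)/(1/(-427 - 701) - 116069) = (-1183875 + I*√45343)/(1/(-1128) - 116069) = (-1183875 + I*√45343)/(-1/1128 - 116069) = (-1183875 + I*√45343)/(-130925833/1128) = (-1183875 + I*√45343)*(-1128/130925833) = 32571000/3193313 - 1128*I*√45343/130925833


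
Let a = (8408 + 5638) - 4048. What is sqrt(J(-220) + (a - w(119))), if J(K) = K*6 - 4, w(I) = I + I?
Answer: 2*sqrt(2109) ≈ 91.848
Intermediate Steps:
w(I) = 2*I
a = 9998 (a = 14046 - 4048 = 9998)
J(K) = -4 + 6*K (J(K) = 6*K - 4 = -4 + 6*K)
sqrt(J(-220) + (a - w(119))) = sqrt((-4 + 6*(-220)) + (9998 - 2*119)) = sqrt((-4 - 1320) + (9998 - 1*238)) = sqrt(-1324 + (9998 - 238)) = sqrt(-1324 + 9760) = sqrt(8436) = 2*sqrt(2109)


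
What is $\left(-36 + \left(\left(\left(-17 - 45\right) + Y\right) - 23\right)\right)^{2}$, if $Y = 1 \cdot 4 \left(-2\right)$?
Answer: $16641$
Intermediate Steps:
$Y = -8$ ($Y = 4 \left(-2\right) = -8$)
$\left(-36 + \left(\left(\left(-17 - 45\right) + Y\right) - 23\right)\right)^{2} = \left(-36 - 93\right)^{2} = \left(-129\right)^{2} = 16641$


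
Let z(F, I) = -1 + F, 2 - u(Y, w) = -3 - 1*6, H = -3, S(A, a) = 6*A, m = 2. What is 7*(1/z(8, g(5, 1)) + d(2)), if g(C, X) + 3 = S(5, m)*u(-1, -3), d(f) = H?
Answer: -20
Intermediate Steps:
d(f) = -3
u(Y, w) = 11 (u(Y, w) = 2 - (-3 - 1*6) = 2 - (-3 - 6) = 2 - 1*(-9) = 2 + 9 = 11)
g(C, X) = 327 (g(C, X) = -3 + (6*5)*11 = -3 + 30*11 = -3 + 330 = 327)
7*(1/z(8, g(5, 1)) + d(2)) = 7*(1/(-1 + 8) - 3) = 7*(1/7 - 3) = 7*(-20/7) = -20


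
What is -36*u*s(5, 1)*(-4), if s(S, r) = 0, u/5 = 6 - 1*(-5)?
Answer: 0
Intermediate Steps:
u = 55 (u = 5*(6 - 1*(-5)) = 5*(6 + 5) = 5*11 = 55)
-36*u*s(5, 1)*(-4) = -36*55*0*(-4) = -0*(-4) = -36*0 = 0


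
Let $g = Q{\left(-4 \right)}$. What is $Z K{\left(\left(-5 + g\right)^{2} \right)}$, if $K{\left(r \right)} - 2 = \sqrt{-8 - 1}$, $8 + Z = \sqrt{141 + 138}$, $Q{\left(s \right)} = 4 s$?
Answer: $- \left(2 + 3 i\right) \left(8 - 3 \sqrt{31}\right) \approx 17.407 + 26.11 i$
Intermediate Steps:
$g = -16$ ($g = 4 \left(-4\right) = -16$)
$Z = -8 + 3 \sqrt{31}$ ($Z = -8 + \sqrt{141 + 138} = -8 + \sqrt{279} = -8 + 3 \sqrt{31} \approx 8.7033$)
$K{\left(r \right)} = 2 + 3 i$ ($K{\left(r \right)} = 2 + \sqrt{-8 - 1} = 2 + \sqrt{-9} = 2 + 3 i$)
$Z K{\left(\left(-5 + g\right)^{2} \right)} = \left(-8 + 3 \sqrt{31}\right) \left(2 + 3 i\right)$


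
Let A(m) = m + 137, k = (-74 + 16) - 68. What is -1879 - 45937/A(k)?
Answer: -66606/11 ≈ -6055.1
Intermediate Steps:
k = -126 (k = -58 - 68 = -126)
A(m) = 137 + m
-1879 - 45937/A(k) = -1879 - 45937/(137 - 126) = -1879 - 45937/11 = -66606/11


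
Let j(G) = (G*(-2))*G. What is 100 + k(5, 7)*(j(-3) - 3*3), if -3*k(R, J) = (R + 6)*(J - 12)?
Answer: -395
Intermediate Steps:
k(R, J) = -(-12 + J)*(6 + R)/3 (k(R, J) = -(R + 6)*(J - 12)/3 = -(6 + R)*(-12 + J)/3 = -(-12 + J)*(6 + R)/3)
j(G) = -2*G² (j(G) = (-2*G)*G = -2*G²)
100 + k(5, 7)*(j(-3) - 3*3) = 100 + (24 - 2*7 + 4*5 - ⅓*7*5)*(-2*(-3)² - 3*3) = 100 + (24 - 14 + 20 - 35/3)*(-2*9 - 9) = 100 + 55*(-18 - 9)/3 = 100 + (55/3)*(-27) = 100 - 495 = -395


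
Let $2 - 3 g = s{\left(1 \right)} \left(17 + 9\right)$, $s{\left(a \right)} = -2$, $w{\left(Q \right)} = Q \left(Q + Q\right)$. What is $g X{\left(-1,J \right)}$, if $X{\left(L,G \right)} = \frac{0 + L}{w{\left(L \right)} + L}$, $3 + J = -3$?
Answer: $-18$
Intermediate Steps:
$J = -6$ ($J = -3 - 3 = -6$)
$w{\left(Q \right)} = 2 Q^{2}$ ($w{\left(Q \right)} = Q 2 Q = 2 Q^{2}$)
$X{\left(L,G \right)} = \frac{L}{L + 2 L^{2}}$ ($X{\left(L,G \right)} = \frac{0 + L}{2 L^{2} + L} = \frac{L}{L + 2 L^{2}}$)
$g = 18$ ($g = \frac{2}{3} - \frac{\left(-2\right) \left(17 + 9\right)}{3} = \frac{2}{3} - \frac{\left(-2\right) 26}{3} = \frac{2}{3} - - \frac{52}{3} = \frac{2}{3} + \frac{52}{3} = 18$)
$g X{\left(-1,J \right)} = \frac{18}{1 + 2 \left(-1\right)} = \frac{18}{1 - 2} = \frac{18}{-1} = 18 \left(-1\right) = -18$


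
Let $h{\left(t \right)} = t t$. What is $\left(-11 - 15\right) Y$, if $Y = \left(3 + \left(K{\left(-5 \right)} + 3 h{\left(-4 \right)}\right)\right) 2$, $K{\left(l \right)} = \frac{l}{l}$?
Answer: $-2704$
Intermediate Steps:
$K{\left(l \right)} = 1$
$h{\left(t \right)} = t^{2}$
$Y = 104$ ($Y = \left(3 + \left(1 + 3 \left(-4\right)^{2}\right)\right) 2 = \left(3 + \left(1 + 3 \cdot 16\right)\right) 2 = \left(3 + \left(1 + 48\right)\right) 2 = \left(3 + 49\right) 2 = 52 \cdot 2 = 104$)
$\left(-11 - 15\right) Y = \left(-11 - 15\right) 104 = \left(-26\right) 104 = -2704$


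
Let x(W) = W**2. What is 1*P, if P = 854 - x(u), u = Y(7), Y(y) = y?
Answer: 805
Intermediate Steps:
u = 7
P = 805 (P = 854 - 1*7**2 = 854 - 1*49 = 854 - 49 = 805)
1*P = 1*805 = 805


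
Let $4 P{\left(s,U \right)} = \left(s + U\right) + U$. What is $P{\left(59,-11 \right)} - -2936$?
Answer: $\frac{11781}{4} \approx 2945.3$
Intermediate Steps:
$P{\left(s,U \right)} = \frac{U}{2} + \frac{s}{4}$ ($P{\left(s,U \right)} = \frac{\left(s + U\right) + U}{4} = \frac{\left(U + s\right) + U}{4} = \frac{s + 2 U}{4} = \frac{U}{2} + \frac{s}{4}$)
$P{\left(59,-11 \right)} - -2936 = \left(\frac{1}{2} \left(-11\right) + \frac{1}{4} \cdot 59\right) - -2936 = \left(- \frac{11}{2} + \frac{59}{4}\right) + 2936 = \frac{37}{4} + 2936 = \frac{11781}{4}$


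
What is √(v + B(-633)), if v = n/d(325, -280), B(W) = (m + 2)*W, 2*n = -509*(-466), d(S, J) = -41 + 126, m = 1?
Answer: I*√3639530/85 ≈ 22.444*I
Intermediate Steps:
d(S, J) = 85
n = 118597 (n = (-509*(-466))/2 = (½)*237194 = 118597)
B(W) = 3*W (B(W) = (1 + 2)*W = 3*W)
v = 118597/85 ≈ 1395.3
√(v + B(-633)) = √(118597/85 + 3*(-633)) = √(118597/85 - 1899) = √(-42818/85) = I*√3639530/85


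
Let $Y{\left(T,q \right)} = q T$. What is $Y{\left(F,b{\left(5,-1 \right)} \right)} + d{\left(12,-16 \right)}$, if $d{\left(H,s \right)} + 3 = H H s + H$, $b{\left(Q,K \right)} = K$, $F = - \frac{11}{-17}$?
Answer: $- \frac{39026}{17} \approx -2295.6$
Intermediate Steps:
$F = \frac{11}{17}$ ($F = \left(-11\right) \left(- \frac{1}{17}\right) = \frac{11}{17} \approx 0.64706$)
$d{\left(H,s \right)} = -3 + H + s H^{2}$ ($d{\left(H,s \right)} = -3 + \left(H H s + H\right) = -3 + \left(H^{2} s + H\right) = -3 + \left(s H^{2} + H\right) = -3 + \left(H + s H^{2}\right) = -3 + H + s H^{2}$)
$Y{\left(T,q \right)} = T q$
$Y{\left(F,b{\left(5,-1 \right)} \right)} + d{\left(12,-16 \right)} = \frac{11}{17} \left(-1\right) - \left(-9 + 2304\right) = - \frac{11}{17} - 2295 = - \frac{39026}{17}$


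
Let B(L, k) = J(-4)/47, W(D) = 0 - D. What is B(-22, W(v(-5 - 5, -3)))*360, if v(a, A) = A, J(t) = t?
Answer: -1440/47 ≈ -30.638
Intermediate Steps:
W(D) = -D
B(L, k) = -4/47
B(-22, W(v(-5 - 5, -3)))*360 = -4/47*360 = -1440/47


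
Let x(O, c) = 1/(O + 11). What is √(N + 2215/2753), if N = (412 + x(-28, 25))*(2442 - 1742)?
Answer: √631603782612955/46801 ≈ 536.99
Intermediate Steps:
x(O, c) = 1/(11 + O)
N = 4902100/17 (N = (412 + 1/(11 - 28))*(2442 - 1742) = (412 + 1/(-17))*700 = (412 - 1/17)*700 = (7003/17)*700 = 4902100/17 ≈ 2.8836e+5)
√(N + 2215/2753) = √(4902100/17 + 2215/2753) = √(13495518955/46801) = √631603782612955/46801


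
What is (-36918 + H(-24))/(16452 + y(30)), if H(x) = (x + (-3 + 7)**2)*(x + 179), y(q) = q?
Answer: -19079/8241 ≈ -2.3151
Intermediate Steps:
H(x) = (16 + x)*(179 + x) (H(x) = (x + 4**2)*(179 + x) = (x + 16)*(179 + x) = (16 + x)*(179 + x))
(-36918 + H(-24))/(16452 + y(30)) = (-36918 + (2864 + (-24)**2 + 195*(-24)))/(16452 + 30) = (-36918 + (2864 + 576 - 4680))/16482 = (-36918 - 1240)*(1/16482) = -38158*1/16482 = -19079/8241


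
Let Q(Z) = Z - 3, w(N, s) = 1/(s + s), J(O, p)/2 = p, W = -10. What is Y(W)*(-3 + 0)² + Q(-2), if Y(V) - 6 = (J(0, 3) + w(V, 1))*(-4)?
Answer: -185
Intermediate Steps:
J(O, p) = 2*p
w(N, s) = 1/(2*s)
Y(V) = -20 (Y(V) = 6 + (2*3 + (½)/1)*(-4) = 6 + (6 + (½)*1)*(-4) = 6 + (6 + ½)*(-4) = 6 + (13/2)*(-4) = 6 - 26 = -20)
Q(Z) = -3 + Z
Y(W)*(-3 + 0)² + Q(-2) = -20*(-3 + 0)² + (-3 - 2) = -20*(-3)² - 5 = -20*9 - 5 = -180 - 5 = -185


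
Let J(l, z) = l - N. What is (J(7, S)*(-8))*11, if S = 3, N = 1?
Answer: -528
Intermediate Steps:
J(l, z) = -1 + l (J(l, z) = l - 1*1 = l - 1 = -1 + l)
(J(7, S)*(-8))*11 = ((-1 + 7)*(-8))*11 = (6*(-8))*11 = -48*11 = -528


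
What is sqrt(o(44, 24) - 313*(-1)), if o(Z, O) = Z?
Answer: sqrt(357) ≈ 18.894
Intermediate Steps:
sqrt(o(44, 24) - 313*(-1)) = sqrt(44 - 313*(-1)) = sqrt(44 + 313) = sqrt(357)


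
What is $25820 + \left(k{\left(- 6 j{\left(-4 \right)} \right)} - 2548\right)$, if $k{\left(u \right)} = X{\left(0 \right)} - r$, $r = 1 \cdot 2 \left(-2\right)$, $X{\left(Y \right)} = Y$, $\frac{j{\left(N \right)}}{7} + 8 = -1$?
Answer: $23276$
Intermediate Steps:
$j{\left(N \right)} = -63$ ($j{\left(N \right)} = -56 + 7 \left(-1\right) = -56 - 7 = -63$)
$r = -4$ ($r = 2 \left(-2\right) = -4$)
$k{\left(u \right)} = 4$ ($k{\left(u \right)} = 0 - -4 = 0 + 4 = 4$)
$25820 + \left(k{\left(- 6 j{\left(-4 \right)} \right)} - 2548\right) = 25820 + \left(4 - 2548\right) = 25820 - 2544 = 23276$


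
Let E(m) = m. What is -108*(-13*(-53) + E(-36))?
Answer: -70524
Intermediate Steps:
-108*(-13*(-53) + E(-36)) = -108*(-13*(-53) - 36) = -108*(689 - 36) = -108*653 = -70524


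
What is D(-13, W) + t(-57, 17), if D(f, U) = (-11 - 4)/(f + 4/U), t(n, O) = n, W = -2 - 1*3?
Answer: -1286/23 ≈ -55.913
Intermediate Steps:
W = -5 (W = -2 - 3 = -5)
D(f, U) = -15/(f + 4/U)
D(-13, W) + t(-57, 17) = -15*(-5)/(4 - 5*(-13)) - 57 = -15*(-5)/(4 + 65) - 57 = -15*(-5)/69 - 57 = -15*(-5)*1/69 - 57 = 25/23 - 57 = -1286/23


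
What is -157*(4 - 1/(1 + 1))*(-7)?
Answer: 7693/2 ≈ 3846.5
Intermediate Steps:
-157*(4 - 1/(1 + 1))*(-7) = -157*(4 - 1/2)*(-7) = -157*(4 - 1*½)*(-7) = -157*(4 - ½)*(-7) = -1099*(-7)/2 = -157*(-49/2) = 7693/2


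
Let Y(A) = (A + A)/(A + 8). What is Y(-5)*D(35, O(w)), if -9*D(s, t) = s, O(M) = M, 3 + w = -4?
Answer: 350/27 ≈ 12.963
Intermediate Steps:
w = -7 (w = -3 - 4 = -7)
D(s, t) = -s/9
Y(A) = 2*A/(8 + A) (Y(A) = (2*A)/(8 + A) = 2*A/(8 + A))
Y(-5)*D(35, O(w)) = (2*(-5)/(8 - 5))*(-1/9*35) = (2*(-5)/3)*(-35/9) = (2*(-5)*(1/3))*(-35/9) = -10/3*(-35/9) = 350/27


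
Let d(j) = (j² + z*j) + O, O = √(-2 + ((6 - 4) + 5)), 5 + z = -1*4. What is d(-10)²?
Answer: (190 + √5)² ≈ 36955.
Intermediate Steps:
z = -9 (z = -5 - 1*4 = -5 - 4 = -9)
O = √5 (O = √(-2 + (2 + 5)) = √(-2 + 7) = √5 ≈ 2.2361)
d(j) = √5 + j² - 9*j (d(j) = (j² - 9*j) + √5 = √5 + j² - 9*j)
d(-10)² = (√5 + (-10)² - 9*(-10))² = (√5 + 100 + 90)² = (190 + √5)²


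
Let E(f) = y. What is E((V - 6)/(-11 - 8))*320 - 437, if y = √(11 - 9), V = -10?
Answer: -437 + 320*√2 ≈ 15.548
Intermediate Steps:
y = √2 ≈ 1.4142
E(f) = √2
E((V - 6)/(-11 - 8))*320 - 437 = √2*320 - 437 = 320*√2 - 437 = -437 + 320*√2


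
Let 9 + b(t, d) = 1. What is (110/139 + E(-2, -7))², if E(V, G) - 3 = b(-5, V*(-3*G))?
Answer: 342225/19321 ≈ 17.713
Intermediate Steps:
b(t, d) = -8 (b(t, d) = -9 + 1 = -8)
E(V, G) = -5 (E(V, G) = 3 - 8 = -5)
(110/139 + E(-2, -7))² = (110/139 - 5)² = (-585/139)² = 342225/19321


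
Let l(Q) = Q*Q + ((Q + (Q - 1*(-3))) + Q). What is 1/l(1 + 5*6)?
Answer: 1/1057 ≈ 0.00094607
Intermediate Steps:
l(Q) = 3 + Q² + 3*Q (l(Q) = Q² + ((Q + (Q + 3)) + Q) = Q² + ((Q + (3 + Q)) + Q) = Q² + ((3 + 2*Q) + Q) = Q² + (3 + 3*Q) = 3 + Q² + 3*Q)
1/l(1 + 5*6) = 1/(3 + (1 + 5*6)² + 3*(1 + 5*6)) = 1/(3 + (1 + 30)² + 3*(1 + 30)) = 1/(3 + 31² + 3*31) = 1/(3 + 961 + 93) = 1/1057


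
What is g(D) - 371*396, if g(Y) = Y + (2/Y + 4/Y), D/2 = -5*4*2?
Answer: -5879843/40 ≈ -1.4700e+5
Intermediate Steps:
D = -80 (D = 2*(-5*4*2) = 2*(-20*2) = 2*(-40) = -80)
g(Y) = Y + 6/Y
g(D) - 371*396 = (-80 + 6/(-80)) - 371*396 = (-80 + 6*(-1/80)) - 146916 = (-80 - 3/40) - 146916 = -3203/40 - 146916 = -5879843/40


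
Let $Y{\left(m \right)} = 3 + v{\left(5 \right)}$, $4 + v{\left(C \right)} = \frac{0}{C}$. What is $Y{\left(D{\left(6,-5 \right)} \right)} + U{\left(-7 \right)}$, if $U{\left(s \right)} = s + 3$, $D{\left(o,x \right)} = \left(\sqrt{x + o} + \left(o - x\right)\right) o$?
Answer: $-5$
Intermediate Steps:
$v{\left(C \right)} = -4$ ($v{\left(C \right)} = -4 + \frac{0}{C} = -4 + 0 = -4$)
$D{\left(o,x \right)} = o \left(o + \sqrt{o + x} - x\right)$ ($D{\left(o,x \right)} = \left(\sqrt{o + x} + \left(o - x\right)\right) o = \left(o + \sqrt{o + x} - x\right) o = o \left(o + \sqrt{o + x} - x\right)$)
$Y{\left(m \right)} = -1$ ($Y{\left(m \right)} = 3 - 4 = -1$)
$U{\left(s \right)} = 3 + s$
$Y{\left(D{\left(6,-5 \right)} \right)} + U{\left(-7 \right)} = -1 + \left(3 - 7\right) = -1 - 4 = -5$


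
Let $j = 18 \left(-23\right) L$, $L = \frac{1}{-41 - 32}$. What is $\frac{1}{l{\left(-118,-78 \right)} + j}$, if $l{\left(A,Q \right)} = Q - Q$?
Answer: $\frac{73}{414} \approx 0.17633$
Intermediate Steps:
$L = - \frac{1}{73}$ ($L = \frac{1}{-73} = - \frac{1}{73} \approx -0.013699$)
$l{\left(A,Q \right)} = 0$
$j = \frac{414}{73}$ ($j = 18 \left(-23\right) \left(- \frac{1}{73}\right) = \left(-414\right) \left(- \frac{1}{73}\right) = \frac{414}{73} \approx 5.6712$)
$\frac{1}{l{\left(-118,-78 \right)} + j} = \frac{1}{0 + \frac{414}{73}} = \frac{1}{\frac{414}{73}} = \frac{73}{414}$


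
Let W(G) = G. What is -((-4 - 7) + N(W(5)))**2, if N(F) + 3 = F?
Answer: -81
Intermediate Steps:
N(F) = -3 + F
-((-4 - 7) + N(W(5)))**2 = -((-4 - 7) + (-3 + 5))**2 = -(-11 + 2)**2 = -1*(-9)**2 = -1*81 = -81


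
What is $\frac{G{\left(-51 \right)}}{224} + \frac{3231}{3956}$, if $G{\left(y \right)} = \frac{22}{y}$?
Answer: $\frac{4602989}{5649168} \approx 0.81481$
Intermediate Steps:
$\frac{G{\left(-51 \right)}}{224} + \frac{3231}{3956} = \frac{22 \frac{1}{-51}}{224} + \frac{3231}{3956} = 22 \left(- \frac{1}{51}\right) \frac{1}{224} + 3231 \cdot \frac{1}{3956} = \left(- \frac{22}{51}\right) \frac{1}{224} + \frac{3231}{3956} = - \frac{11}{5712} + \frac{3231}{3956} = \frac{4602989}{5649168}$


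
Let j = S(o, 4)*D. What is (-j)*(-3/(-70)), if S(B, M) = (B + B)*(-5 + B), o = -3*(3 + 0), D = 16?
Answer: -864/5 ≈ -172.80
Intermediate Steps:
o = -9 (o = -3*3 = -9)
S(B, M) = 2*B*(-5 + B) (S(B, M) = (2*B)*(-5 + B) = 2*B*(-5 + B))
j = 4032 (j = (2*(-9)*(-5 - 9))*16 = (2*(-9)*(-14))*16 = 252*16 = 4032)
(-j)*(-3/(-70)) = (-1*4032)*(-3/(-70)) = -(-12096)*(-1)/70 = -4032*3/70 = -864/5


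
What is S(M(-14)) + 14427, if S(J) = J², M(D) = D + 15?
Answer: 14428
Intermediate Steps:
M(D) = 15 + D
S(M(-14)) + 14427 = (15 - 14)² + 14427 = 1² + 14427 = 1 + 14427 = 14428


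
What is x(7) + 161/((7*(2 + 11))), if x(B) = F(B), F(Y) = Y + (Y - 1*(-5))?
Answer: 270/13 ≈ 20.769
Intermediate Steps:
F(Y) = 5 + 2*Y (F(Y) = Y + (Y + 5) = Y + (5 + Y) = 5 + 2*Y)
x(B) = 5 + 2*B
x(7) + 161/((7*(2 + 11))) = (5 + 2*7) + 161/((7*(2 + 11))) = (5 + 14) + 161/((7*13)) = 19 + 161/91 = 19 + 161*(1/91) = 19 + 23/13 = 270/13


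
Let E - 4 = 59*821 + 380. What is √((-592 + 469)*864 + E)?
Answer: I*√57449 ≈ 239.69*I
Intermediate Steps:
E = 48823 (E = 4 + (59*821 + 380) = 4 + (48439 + 380) = 4 + 48819 = 48823)
√((-592 + 469)*864 + E) = √((-592 + 469)*864 + 48823) = √(-123*864 + 48823) = √(-106272 + 48823) = √(-57449) = I*√57449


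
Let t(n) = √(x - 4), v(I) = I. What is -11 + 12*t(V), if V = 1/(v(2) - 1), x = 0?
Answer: -11 + 24*I ≈ -11.0 + 24.0*I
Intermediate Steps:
V = 1 (V = 1/(2 - 1) = 1/1 = 1)
t(n) = 2*I (t(n) = √(0 - 4) = √(-4) = 2*I)
-11 + 12*t(V) = -11 + 12*(2*I) = -11 + 24*I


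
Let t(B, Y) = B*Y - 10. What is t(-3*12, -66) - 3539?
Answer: -1173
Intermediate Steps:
t(B, Y) = -10 + B*Y
t(-3*12, -66) - 3539 = (-10 - 3*12*(-66)) - 3539 = (-10 - 36*(-66)) - 3539 = (-10 + 2376) - 3539 = 2366 - 3539 = -1173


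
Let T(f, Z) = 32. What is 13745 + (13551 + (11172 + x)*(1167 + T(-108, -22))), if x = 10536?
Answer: 26055188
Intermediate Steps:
13745 + (13551 + (11172 + x)*(1167 + T(-108, -22))) = 13745 + (13551 + (11172 + 10536)*(1167 + 32)) = 13745 + (13551 + 21708*1199) = 13745 + (13551 + 26027892) = 13745 + 26041443 = 26055188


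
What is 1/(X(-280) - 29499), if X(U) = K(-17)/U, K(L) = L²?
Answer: -280/8260009 ≈ -3.3898e-5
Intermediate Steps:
X(U) = 289/U (X(U) = (-17)²/U = 289/U)
1/(X(-280) - 29499) = 1/(289/(-280) - 29499) = 1/(289*(-1/280) - 29499) = 1/(-289/280 - 29499) = 1/(-8260009/280) = -280/8260009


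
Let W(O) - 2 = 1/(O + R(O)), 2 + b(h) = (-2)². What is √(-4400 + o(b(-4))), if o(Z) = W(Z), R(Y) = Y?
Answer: 7*I*√359/2 ≈ 66.316*I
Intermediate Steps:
b(h) = 2 (b(h) = -2 + (-2)² = -2 + 4 = 2)
W(O) = 2 + 1/(2*O) (W(O) = 2 + 1/(O + O) = 2 + 1/(2*O))
o(Z) = 2 + 1/(2*Z)
√(-4400 + o(b(-4))) = √(-4400 + (2 + (½)/2)) = √(-4400 + (2 + (½)*(½))) = √(-4400 + (2 + ¼)) = √(-4400 + 9/4) = √(-17591/4) = 7*I*√359/2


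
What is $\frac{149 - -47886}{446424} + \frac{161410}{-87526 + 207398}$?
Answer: $\frac{4863459335}{3344608608} \approx 1.4541$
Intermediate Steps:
$\frac{149 - -47886}{446424} + \frac{161410}{-87526 + 207398} = \left(149 + 47886\right) \frac{1}{446424} + \frac{161410}{119872} = 48035 \cdot \frac{1}{446424} + 161410 \cdot \frac{1}{119872} = \frac{48035}{446424} + \frac{80705}{59936} = \frac{4863459335}{3344608608}$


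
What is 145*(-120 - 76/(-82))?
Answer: -707890/41 ≈ -17266.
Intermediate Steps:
145*(-120 - 76/(-82)) = 145*(-120 - 76*(-1/82)) = 145*(-120 + 38/41) = 145*(-4882/41) = -707890/41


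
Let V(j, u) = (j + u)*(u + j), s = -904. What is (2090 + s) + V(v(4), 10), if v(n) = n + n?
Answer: 1510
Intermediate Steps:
v(n) = 2*n
V(j, u) = (j + u)² (V(j, u) = (j + u)*(j + u) = (j + u)²)
(2090 + s) + V(v(4), 10) = (2090 - 904) + (2*4 + 10)² = 1186 + (8 + 10)² = 1186 + 18² = 1186 + 324 = 1510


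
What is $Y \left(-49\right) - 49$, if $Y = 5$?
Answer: $-294$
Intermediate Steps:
$Y \left(-49\right) - 49 = 5 \left(-49\right) - 49 = -245 - 49 = -294$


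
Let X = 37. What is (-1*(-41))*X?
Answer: 1517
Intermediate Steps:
(-1*(-41))*X = -1*(-41)*37 = 41*37 = 1517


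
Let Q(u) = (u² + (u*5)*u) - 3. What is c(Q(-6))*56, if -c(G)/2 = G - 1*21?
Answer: -21504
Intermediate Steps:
Q(u) = -3 + 6*u² (Q(u) = (u² + (5*u)*u) - 3 = (u² + 5*u²) - 3 = 6*u² - 3 = -3 + 6*u²)
c(G) = 42 - 2*G (c(G) = -2*(G - 1*21) = -2*(G - 21) = -2*(-21 + G) = 42 - 2*G)
c(Q(-6))*56 = (42 - 2*(-3 + 6*(-6)²))*56 = (42 - 2*(-3 + 6*36))*56 = (42 - 2*(-3 + 216))*56 = (42 - 2*213)*56 = (42 - 426)*56 = -384*56 = -21504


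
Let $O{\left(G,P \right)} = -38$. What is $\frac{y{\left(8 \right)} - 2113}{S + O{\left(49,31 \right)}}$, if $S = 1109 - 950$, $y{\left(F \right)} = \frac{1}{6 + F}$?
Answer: $- \frac{29581}{1694} \approx -17.462$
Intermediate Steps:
$S = 159$ ($S = 1109 - 950 = 159$)
$\frac{y{\left(8 \right)} - 2113}{S + O{\left(49,31 \right)}} = \frac{\frac{1}{6 + 8} - 2113}{159 - 38} = \frac{\frac{1}{14} - 2113}{121} = \left(\frac{1}{14} - 2113\right) \frac{1}{121} = \left(- \frac{29581}{14}\right) \frac{1}{121} = - \frac{29581}{1694}$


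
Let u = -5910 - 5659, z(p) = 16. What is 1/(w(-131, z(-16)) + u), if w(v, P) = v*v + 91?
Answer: 1/5683 ≈ 0.00017596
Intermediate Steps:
w(v, P) = 91 + v² (w(v, P) = v² + 91 = 91 + v²)
u = -11569
1/(w(-131, z(-16)) + u) = 1/((91 + (-131)²) - 11569) = 1/((91 + 17161) - 11569) = 1/(17252 - 11569) = 1/5683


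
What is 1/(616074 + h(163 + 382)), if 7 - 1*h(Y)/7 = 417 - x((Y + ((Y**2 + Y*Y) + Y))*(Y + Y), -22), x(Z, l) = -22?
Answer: 1/613050 ≈ 1.6312e-6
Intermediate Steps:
h(Y) = -3024 (h(Y) = 49 - 7*(417 - 1*(-22)) = 49 - 7*(417 + 22) = 49 - 7*439 = 49 - 3073 = -3024)
1/(616074 + h(163 + 382)) = 1/(616074 - 3024) = 1/613050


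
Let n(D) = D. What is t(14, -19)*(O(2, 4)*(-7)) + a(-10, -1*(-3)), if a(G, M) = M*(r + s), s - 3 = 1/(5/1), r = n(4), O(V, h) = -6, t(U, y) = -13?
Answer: -2622/5 ≈ -524.40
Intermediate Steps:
r = 4
s = 16/5 (s = 3 + 1/(5/1) = 3 + 1/(5*1) = 3 + 1/5 = 16/5 ≈ 3.2000)
a(G, M) = 36*M/5 (a(G, M) = M*(4 + 16/5) = M*(36/5) = 36*M/5)
t(14, -19)*(O(2, 4)*(-7)) + a(-10, -1*(-3)) = -(-78)*(-7) + 36*(-1*(-3))/5 = -13*42 + (36/5)*3 = -546 + 108/5 = -2622/5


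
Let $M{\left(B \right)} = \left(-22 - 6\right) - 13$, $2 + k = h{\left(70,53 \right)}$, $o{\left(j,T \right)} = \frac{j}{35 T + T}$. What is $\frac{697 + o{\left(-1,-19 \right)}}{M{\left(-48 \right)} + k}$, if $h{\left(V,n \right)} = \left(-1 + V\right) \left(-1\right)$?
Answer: $- \frac{68107}{10944} \approx -6.2232$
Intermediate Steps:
$h{\left(V,n \right)} = 1 - V$
$o{\left(j,T \right)} = \frac{j}{36 T}$
$k = -71$ ($k = -2 + \left(1 - 70\right) = -2 - 69 = -71$)
$M{\left(B \right)} = -41$ ($M{\left(B \right)} = -28 - 13 = -41$)
$\frac{697 + o{\left(-1,-19 \right)}}{M{\left(-48 \right)} + k} = \frac{697 + \frac{1}{36} \left(-1\right) \frac{1}{-19}}{-41 - 71} = \frac{697 + \frac{1}{36} \left(-1\right) \left(- \frac{1}{19}\right)}{-112} = \left(697 + \frac{1}{684}\right) \left(- \frac{1}{112}\right) = \frac{476749}{684} \left(- \frac{1}{112}\right) = - \frac{68107}{10944}$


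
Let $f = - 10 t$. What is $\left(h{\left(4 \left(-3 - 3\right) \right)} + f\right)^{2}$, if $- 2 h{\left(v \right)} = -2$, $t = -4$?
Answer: $1681$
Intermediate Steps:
$h{\left(v \right)} = 1$ ($h{\left(v \right)} = \left(- \frac{1}{2}\right) \left(-2\right) = 1$)
$f = 40$ ($f = \left(-10\right) \left(-4\right) = 40$)
$\left(h{\left(4 \left(-3 - 3\right) \right)} + f\right)^{2} = \left(1 + 40\right)^{2} = 41^{2} = 1681$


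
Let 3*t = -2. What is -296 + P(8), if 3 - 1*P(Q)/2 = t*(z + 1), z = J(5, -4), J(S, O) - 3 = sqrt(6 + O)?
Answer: -854/3 + 4*sqrt(2)/3 ≈ -282.78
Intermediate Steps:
t = -2/3 (t = (1/3)*(-2) = -2/3 ≈ -0.66667)
J(S, O) = 3 + sqrt(6 + O)
z = 3 + sqrt(2) (z = 3 + sqrt(6 - 4) = 3 + sqrt(2) ≈ 4.4142)
P(Q) = 34/3 + 4*sqrt(2)/3 (P(Q) = 6 - (-4)*((3 + sqrt(2)) + 1)/3 = 6 - (-4)*(4 + sqrt(2))/3 = 6 - 2*(-8/3 - 2*sqrt(2)/3) = 6 + (16/3 + 4*sqrt(2)/3) = 34/3 + 4*sqrt(2)/3)
-296 + P(8) = -296 + (34/3 + 4*sqrt(2)/3) = -854/3 + 4*sqrt(2)/3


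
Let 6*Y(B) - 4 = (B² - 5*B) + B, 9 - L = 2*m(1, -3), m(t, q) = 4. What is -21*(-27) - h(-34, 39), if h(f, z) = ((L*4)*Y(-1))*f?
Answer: 771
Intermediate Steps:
L = 1 (L = 9 - 2*4 = 9 - 1*8 = 9 - 8 = 1)
Y(B) = ⅔ - 2*B/3 + B²/6 (Y(B) = ⅔ + ((B² - 5*B) + B)/6 = ⅔ + (B² - 4*B)/6 = ⅔ + (-2*B/3 + B²/6) = ⅔ - 2*B/3 + B²/6)
h(f, z) = 6*f (h(f, z) = ((1*4)*(⅔ - ⅔*(-1) + (⅙)*(-1)²))*f = (4*(⅔ + ⅔ + (⅙)*1))*f = (4*(⅔ + ⅔ + ⅙))*f = (4*(3/2))*f = 6*f)
-21*(-27) - h(-34, 39) = -21*(-27) - 6*(-34) = 567 - 1*(-204) = 567 + 204 = 771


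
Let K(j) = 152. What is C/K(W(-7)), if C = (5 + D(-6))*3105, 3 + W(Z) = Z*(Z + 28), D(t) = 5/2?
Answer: 46575/304 ≈ 153.21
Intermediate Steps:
D(t) = 5/2 (D(t) = 5*(1/2) = 5/2)
W(Z) = -3 + Z*(28 + Z) (W(Z) = -3 + Z*(Z + 28) = -3 + Z*(28 + Z))
C = 46575/2 (C = (5 + 5/2)*3105 = (15/2)*3105 = 46575/2 ≈ 23288.)
C/K(W(-7)) = (46575/2)/152 = (46575/2)*(1/152) = 46575/304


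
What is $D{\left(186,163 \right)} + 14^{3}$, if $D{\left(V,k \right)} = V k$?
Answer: $33062$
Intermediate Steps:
$D{\left(186,163 \right)} + 14^{3} = 186 \cdot 163 + 14^{3} = 30318 + 2744 = 33062$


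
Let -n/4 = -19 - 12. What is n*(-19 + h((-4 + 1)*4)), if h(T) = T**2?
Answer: 15500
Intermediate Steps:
n = 124 (n = -4*(-19 - 12) = -4*(-31) = 124)
n*(-19 + h((-4 + 1)*4)) = 124*(-19 + ((-4 + 1)*4)**2) = 124*(-19 + (-3*4)**2) = 124*(-19 + (-12)**2) = 124*(-19 + 144) = 124*125 = 15500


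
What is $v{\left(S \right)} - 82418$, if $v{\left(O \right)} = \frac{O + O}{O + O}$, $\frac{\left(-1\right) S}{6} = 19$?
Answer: $-82417$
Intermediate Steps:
$S = -114$ ($S = \left(-6\right) 19 = -114$)
$v{\left(O \right)} = 1$ ($v{\left(O \right)} = \frac{2 O}{2 O} = 2 O \frac{1}{2 O} = 1$)
$v{\left(S \right)} - 82418 = 1 - 82418 = -82417$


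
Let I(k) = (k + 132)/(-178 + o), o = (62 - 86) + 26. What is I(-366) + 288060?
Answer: 25349397/88 ≈ 2.8806e+5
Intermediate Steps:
o = 2 (o = -24 + 26 = 2)
I(k) = -¾ - k/176 (I(k) = (k + 132)/(-178 + 2) = (132 + k)/(-176) = (132 + k)*(-1/176) = -¾ - k/176)
I(-366) + 288060 = (-¾ - 1/176*(-366)) + 288060 = (-¾ + 183/88) + 288060 = 117/88 + 288060 = 25349397/88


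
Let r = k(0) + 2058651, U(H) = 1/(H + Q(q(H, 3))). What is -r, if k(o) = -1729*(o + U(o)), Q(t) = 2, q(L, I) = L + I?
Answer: -4115573/2 ≈ -2.0578e+6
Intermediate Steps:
q(L, I) = I + L
U(H) = 1/(2 + H) (U(H) = 1/(H + 2) = 1/(2 + H))
k(o) = -1729*o - 1729/(2 + o) (k(o) = -1729*(o + 1/(2 + o)) = -1729*o - 1729/(2 + o))
r = 4115573/2 (r = 1729*(-1 - 1*0*(2 + 0))/(2 + 0) + 2058651 = 1729*(-1 - 1*0*2)/2 + 2058651 = 1729*(½)*(-1 + 0) + 2058651 = 1729*(½)*(-1) + 2058651 = -1729/2 + 2058651 = 4115573/2 ≈ 2.0578e+6)
-r = -1*4115573/2 = -4115573/2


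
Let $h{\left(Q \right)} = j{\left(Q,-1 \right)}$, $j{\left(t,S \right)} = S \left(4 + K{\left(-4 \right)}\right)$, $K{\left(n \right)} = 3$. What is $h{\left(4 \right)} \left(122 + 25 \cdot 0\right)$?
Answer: $-854$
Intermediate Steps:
$j{\left(t,S \right)} = 7 S$ ($j{\left(t,S \right)} = S \left(4 + 3\right) = S 7 = 7 S$)
$h{\left(Q \right)} = -7$ ($h{\left(Q \right)} = 7 \left(-1\right) = -7$)
$h{\left(4 \right)} \left(122 + 25 \cdot 0\right) = - 7 \left(122 + 25 \cdot 0\right) = - 7 \left(122 + 0\right) = \left(-7\right) 122 = -854$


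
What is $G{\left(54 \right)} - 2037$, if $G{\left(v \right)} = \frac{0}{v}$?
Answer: $-2037$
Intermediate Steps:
$G{\left(v \right)} = 0$
$G{\left(54 \right)} - 2037 = 0 - 2037 = -2037$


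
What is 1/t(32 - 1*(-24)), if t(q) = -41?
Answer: -1/41 ≈ -0.024390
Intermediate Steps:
1/t(32 - 1*(-24)) = 1/(-41) = -1/41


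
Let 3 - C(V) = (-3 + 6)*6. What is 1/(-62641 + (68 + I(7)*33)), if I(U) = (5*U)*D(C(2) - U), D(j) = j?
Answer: -1/87983 ≈ -1.1366e-5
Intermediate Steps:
C(V) = -15 (C(V) = 3 - (-3 + 6)*6 = 3 - 3*6 = 3 - 1*18 = 3 - 18 = -15)
I(U) = 5*U*(-15 - U) (I(U) = (5*U)*(-15 - U) = 5*U*(-15 - U))
1/(-62641 + (68 + I(7)*33)) = 1/(-62641 + (68 - 5*7*(15 + 7)*33)) = 1/(-62641 + (68 - 5*7*22*33)) = 1/(-62641 + (68 - 770*33)) = 1/(-62641 + (68 - 25410)) = 1/(-62641 - 25342) = 1/(-87983) = -1/87983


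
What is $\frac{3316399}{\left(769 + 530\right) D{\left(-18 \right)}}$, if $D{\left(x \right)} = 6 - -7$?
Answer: $\frac{3316399}{16887} \approx 196.39$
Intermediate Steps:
$D{\left(x \right)} = 13$ ($D{\left(x \right)} = 6 + 7 = 13$)
$\frac{3316399}{\left(769 + 530\right) D{\left(-18 \right)}} = \frac{3316399}{\left(769 + 530\right) 13} = \frac{3316399}{1299 \cdot 13} = \frac{3316399}{16887}$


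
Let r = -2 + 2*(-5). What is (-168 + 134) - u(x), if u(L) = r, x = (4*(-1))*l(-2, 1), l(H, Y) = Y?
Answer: -22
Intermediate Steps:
x = -4 (x = (4*(-1))*1 = -4*1 = -4)
r = -12 (r = -2 - 10 = -12)
u(L) = -12
(-168 + 134) - u(x) = (-168 + 134) - 1*(-12) = -34 + 12 = -22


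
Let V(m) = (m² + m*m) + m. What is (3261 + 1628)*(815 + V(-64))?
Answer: 43722327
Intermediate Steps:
V(m) = m + 2*m² (V(m) = (m² + m²) + m = 2*m² + m = m + 2*m²)
(3261 + 1628)*(815 + V(-64)) = (3261 + 1628)*(815 - 64*(1 + 2*(-64))) = 4889*(815 - 64*(1 - 128)) = 4889*(815 - 64*(-127)) = 4889*(815 + 8128) = 4889*8943 = 43722327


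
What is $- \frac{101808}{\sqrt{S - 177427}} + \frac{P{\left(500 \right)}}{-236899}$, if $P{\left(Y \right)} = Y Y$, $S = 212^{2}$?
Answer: $- \frac{250000}{236899} + \frac{33936 i \sqrt{132483}}{44161} \approx -1.0553 + 279.71 i$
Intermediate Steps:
$S = 44944$
$P{\left(Y \right)} = Y^{2}$
$- \frac{101808}{\sqrt{S - 177427}} + \frac{P{\left(500 \right)}}{-236899} = - \frac{101808}{\sqrt{44944 - 177427}} + \frac{500^{2}}{-236899} = - \frac{101808}{\sqrt{-132483}} + 250000 \left(- \frac{1}{236899}\right) = - \frac{101808}{i \sqrt{132483}} - \frac{250000}{236899} = - 101808 \left(- \frac{i \sqrt{132483}}{132483}\right) - \frac{250000}{236899} = \frac{33936 i \sqrt{132483}}{44161} - \frac{250000}{236899} = - \frac{250000}{236899} + \frac{33936 i \sqrt{132483}}{44161}$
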